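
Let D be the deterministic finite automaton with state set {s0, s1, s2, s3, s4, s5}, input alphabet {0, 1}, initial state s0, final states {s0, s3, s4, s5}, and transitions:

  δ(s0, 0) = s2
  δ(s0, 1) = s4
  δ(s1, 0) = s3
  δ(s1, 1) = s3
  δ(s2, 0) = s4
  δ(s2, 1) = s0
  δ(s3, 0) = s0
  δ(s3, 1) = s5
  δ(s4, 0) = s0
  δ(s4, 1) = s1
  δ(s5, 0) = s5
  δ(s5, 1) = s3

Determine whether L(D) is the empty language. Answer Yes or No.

No

The empty string ε is accepted: the run s0 ends in the accepting state s0.
Since at least one string is accepted, L(D) is not empty.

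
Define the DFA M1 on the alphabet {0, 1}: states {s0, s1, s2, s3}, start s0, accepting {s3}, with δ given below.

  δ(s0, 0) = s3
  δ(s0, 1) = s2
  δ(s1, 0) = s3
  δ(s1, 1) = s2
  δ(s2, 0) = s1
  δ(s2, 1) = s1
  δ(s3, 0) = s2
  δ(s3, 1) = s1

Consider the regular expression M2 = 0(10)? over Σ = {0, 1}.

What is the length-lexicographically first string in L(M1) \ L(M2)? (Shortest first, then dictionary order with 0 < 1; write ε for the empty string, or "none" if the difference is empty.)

The string 100 is accepted by M1 but not by M2.
No shorter string lies in the difference, and 100 is the lexicographically first length-3 string in L(M1) \ L(M2).

100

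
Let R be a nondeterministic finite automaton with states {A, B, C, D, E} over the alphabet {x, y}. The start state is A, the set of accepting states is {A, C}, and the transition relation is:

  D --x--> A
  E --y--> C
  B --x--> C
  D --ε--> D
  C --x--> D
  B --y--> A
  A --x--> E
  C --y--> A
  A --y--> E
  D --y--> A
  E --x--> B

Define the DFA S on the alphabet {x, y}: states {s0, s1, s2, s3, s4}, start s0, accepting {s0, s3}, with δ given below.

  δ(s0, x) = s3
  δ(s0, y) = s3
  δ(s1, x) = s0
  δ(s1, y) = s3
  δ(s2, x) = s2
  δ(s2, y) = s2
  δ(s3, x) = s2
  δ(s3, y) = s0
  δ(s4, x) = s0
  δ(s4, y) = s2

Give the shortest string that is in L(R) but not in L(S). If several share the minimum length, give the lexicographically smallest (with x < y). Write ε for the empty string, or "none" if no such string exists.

xxx

The string xxx is accepted by R but not by S.
No shorter string lies in the difference, and xxx is the lexicographically first length-3 string in L(R) \ L(S).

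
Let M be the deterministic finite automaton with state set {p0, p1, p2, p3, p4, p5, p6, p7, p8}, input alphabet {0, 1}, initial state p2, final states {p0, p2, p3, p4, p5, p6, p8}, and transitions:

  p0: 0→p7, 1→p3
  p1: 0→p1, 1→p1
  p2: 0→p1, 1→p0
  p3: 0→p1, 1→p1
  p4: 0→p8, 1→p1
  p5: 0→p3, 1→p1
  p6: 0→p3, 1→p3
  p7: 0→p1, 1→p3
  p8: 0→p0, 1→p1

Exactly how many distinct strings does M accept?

The useful subgraph on states {p0, p2, p3, p7} is acyclic, so L(M) is finite; the longest accepting path visits 4 useful states, giving maximum string length 3.
Counting accepting paths from p2 by length: 1 of length 0, 1 of length 1, 1 of length 2, 1 of length 3. Total 4.

4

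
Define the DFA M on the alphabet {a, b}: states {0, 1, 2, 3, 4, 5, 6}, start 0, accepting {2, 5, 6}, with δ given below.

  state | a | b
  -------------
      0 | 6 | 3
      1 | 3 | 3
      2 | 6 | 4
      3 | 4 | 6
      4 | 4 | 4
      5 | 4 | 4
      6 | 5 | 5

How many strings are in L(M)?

The useful subgraph on states {0, 3, 5, 6} is acyclic, so L(M) is finite; the longest accepting path visits 4 useful states, giving maximum string length 3.
Counting accepting paths from 0 by length: 1 of length 1, 3 of length 2, 2 of length 3. Total 6.

6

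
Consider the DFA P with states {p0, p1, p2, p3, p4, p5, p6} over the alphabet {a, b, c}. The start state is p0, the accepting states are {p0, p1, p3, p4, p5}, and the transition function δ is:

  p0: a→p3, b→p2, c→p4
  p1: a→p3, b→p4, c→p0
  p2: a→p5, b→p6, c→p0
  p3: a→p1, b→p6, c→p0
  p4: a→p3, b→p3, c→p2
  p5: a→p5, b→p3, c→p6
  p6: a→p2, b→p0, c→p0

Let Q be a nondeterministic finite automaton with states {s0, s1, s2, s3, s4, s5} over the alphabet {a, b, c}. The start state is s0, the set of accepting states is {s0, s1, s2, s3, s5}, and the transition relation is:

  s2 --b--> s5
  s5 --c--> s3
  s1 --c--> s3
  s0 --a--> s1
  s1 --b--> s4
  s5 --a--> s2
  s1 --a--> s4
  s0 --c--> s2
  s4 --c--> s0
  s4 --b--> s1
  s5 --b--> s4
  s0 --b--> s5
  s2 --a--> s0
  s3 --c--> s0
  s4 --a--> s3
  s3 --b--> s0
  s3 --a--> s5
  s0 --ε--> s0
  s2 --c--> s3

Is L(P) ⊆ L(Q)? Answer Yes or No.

The string aa is in L(P) but not in L(Q).
So L(P) ⊄ L(Q).

No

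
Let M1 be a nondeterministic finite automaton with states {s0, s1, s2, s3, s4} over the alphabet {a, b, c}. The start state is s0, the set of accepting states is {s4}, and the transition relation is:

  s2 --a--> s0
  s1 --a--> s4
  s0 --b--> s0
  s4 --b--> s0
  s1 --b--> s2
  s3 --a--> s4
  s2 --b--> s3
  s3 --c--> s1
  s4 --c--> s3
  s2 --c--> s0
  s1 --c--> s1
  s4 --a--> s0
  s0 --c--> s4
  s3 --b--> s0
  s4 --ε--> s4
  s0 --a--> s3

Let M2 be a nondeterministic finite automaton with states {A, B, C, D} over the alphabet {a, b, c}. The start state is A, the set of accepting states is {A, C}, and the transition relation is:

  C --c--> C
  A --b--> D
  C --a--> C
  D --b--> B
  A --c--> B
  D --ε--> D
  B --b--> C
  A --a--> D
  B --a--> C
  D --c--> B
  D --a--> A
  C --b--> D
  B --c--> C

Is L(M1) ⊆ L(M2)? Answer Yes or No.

The string c is in L(M1) but not in L(M2).
So L(M1) ⊄ L(M2).

No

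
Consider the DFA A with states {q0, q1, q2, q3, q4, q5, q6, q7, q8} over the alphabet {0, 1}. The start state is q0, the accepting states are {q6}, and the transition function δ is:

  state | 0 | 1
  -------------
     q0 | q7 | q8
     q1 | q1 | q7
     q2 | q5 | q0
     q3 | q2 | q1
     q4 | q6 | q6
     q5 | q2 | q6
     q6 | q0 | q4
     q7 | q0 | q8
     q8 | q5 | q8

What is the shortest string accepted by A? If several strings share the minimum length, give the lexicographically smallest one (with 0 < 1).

101

A breadth-first search from q0 reaches an accepting state first via the path q0 → q8 → q5 → q6 on input 101.
No string of length < 3 is accepted (BFS exhausts all shorter strings without reaching an accepting state), and 101 is the lexicographically least accepting string of length 3.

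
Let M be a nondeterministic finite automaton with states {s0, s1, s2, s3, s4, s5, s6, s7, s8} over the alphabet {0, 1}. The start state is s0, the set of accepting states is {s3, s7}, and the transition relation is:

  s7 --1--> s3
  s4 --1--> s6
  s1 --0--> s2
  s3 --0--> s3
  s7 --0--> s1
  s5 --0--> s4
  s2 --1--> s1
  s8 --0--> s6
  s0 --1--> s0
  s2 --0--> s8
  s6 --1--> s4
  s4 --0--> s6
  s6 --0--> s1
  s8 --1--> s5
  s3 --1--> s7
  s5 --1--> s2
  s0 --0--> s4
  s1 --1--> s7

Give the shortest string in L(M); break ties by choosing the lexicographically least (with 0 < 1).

0001

A breadth-first search from s0 reaches an accepting state first via the path s0 → s4 → s6 → s1 → s7 on input 0001.
No string of length < 4 is accepted (BFS exhausts all shorter strings without reaching an accepting state), and 0001 is the lexicographically least accepting string of length 4.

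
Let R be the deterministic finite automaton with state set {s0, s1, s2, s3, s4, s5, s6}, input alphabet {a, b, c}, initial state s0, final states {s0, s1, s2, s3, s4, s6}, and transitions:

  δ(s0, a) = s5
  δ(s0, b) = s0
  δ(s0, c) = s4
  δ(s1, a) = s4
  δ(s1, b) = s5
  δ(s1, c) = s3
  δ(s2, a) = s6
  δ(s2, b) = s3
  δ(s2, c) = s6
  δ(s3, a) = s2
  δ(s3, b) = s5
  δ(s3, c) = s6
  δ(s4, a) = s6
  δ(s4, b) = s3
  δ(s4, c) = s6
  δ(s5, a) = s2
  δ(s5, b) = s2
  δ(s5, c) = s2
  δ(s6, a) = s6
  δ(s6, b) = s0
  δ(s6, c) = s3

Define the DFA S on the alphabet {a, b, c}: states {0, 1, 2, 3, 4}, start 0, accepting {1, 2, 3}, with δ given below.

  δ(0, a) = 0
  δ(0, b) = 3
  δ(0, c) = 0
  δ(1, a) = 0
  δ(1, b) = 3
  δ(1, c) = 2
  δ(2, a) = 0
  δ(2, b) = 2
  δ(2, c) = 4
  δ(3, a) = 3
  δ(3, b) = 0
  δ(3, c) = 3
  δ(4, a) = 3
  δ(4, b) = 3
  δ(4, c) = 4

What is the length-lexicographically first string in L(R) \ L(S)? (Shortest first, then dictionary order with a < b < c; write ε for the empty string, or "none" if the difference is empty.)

The empty string ε is accepted by R but not by S.
Since ε is the unique shortest string, it is the required witness.

ε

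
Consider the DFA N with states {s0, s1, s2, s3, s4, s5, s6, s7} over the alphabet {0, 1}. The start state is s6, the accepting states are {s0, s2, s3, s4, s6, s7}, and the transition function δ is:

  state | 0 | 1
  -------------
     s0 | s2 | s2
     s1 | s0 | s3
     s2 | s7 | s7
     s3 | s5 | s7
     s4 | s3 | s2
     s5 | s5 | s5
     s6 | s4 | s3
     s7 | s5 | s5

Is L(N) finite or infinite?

finite

The useful states (reachable from s6 and able to reach an accepting state) are {s2, s3, s4, s6, s7}.
Restricted to these states the transition graph has no cycle, so every accepting path has bounded length and L is finite.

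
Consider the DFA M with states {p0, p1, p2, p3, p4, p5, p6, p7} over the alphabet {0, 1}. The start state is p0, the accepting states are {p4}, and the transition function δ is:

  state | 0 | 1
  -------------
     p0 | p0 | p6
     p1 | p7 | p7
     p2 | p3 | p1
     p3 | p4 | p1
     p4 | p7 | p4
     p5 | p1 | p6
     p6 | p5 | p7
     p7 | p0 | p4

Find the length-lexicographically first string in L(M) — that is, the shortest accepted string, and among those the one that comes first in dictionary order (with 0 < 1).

A breadth-first search from p0 reaches an accepting state first via the path p0 → p6 → p7 → p4 on input 111.
No string of length < 3 is accepted (BFS exhausts all shorter strings without reaching an accepting state), and 111 is the lexicographically least accepting string of length 3.

111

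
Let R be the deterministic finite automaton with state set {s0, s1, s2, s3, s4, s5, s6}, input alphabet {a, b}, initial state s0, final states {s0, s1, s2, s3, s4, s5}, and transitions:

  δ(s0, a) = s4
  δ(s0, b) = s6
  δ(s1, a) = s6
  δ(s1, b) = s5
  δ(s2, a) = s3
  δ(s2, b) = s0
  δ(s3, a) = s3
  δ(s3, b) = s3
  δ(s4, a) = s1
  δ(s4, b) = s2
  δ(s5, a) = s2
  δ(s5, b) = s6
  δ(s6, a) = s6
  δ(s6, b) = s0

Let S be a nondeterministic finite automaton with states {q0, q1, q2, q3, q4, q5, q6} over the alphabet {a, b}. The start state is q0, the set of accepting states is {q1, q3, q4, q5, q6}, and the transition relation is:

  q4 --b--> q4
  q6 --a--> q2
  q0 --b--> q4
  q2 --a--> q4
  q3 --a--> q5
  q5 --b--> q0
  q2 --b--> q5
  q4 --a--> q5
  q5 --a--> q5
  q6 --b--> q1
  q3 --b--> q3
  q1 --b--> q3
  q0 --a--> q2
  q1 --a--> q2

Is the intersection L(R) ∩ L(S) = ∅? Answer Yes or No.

The string aa is accepted by both R and S.
Hence L(R) ∩ L(S) ≠ ∅.

No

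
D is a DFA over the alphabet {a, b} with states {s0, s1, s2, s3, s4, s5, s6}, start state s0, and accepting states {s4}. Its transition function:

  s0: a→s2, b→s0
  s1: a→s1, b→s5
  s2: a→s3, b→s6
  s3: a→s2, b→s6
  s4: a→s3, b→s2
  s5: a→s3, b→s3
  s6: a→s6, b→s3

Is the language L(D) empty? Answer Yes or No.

The states reachable from the start state are {s0, s2, s3, s6}.
None of the accepting states {s4} is reachable, so no string is accepted and L(D) = ∅.

Yes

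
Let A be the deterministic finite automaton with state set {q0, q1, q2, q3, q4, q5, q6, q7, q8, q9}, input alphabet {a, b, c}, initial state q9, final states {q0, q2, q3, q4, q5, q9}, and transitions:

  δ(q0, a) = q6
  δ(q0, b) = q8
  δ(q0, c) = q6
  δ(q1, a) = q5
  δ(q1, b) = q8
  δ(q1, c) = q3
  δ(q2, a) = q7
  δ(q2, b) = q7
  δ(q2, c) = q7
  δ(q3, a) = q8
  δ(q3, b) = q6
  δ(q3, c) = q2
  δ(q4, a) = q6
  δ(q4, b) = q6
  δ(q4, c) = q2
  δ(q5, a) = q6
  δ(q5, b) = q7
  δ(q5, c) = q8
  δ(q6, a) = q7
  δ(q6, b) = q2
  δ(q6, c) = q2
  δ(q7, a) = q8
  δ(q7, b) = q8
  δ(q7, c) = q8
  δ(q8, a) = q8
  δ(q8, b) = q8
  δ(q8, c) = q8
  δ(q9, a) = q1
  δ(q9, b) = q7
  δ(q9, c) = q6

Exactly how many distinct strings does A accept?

10

The useful subgraph on states {q1, q2, q3, q5, q6, q9} is acyclic, so L(A) is finite; the longest accepting path visits 5 useful states, giving maximum string length 4.
Counting accepting paths from q9 by length: 1 of length 0, 4 of length 2, 1 of length 3, 4 of length 4. Total 10.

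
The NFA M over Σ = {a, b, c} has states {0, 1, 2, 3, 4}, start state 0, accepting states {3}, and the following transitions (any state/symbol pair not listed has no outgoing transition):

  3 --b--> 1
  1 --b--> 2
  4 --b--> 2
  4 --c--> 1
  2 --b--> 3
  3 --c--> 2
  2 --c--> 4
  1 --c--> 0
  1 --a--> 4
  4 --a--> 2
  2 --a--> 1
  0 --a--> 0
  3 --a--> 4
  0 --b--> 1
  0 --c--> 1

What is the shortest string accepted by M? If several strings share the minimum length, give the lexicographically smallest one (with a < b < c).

A breadth-first search from 0 reaches an accepting state first via the path 0 → 1 → 2 → 3 on input bbb.
No string of length < 3 is accepted (BFS exhausts all shorter strings without reaching an accepting state), and bbb is the lexicographically least accepting string of length 3.

bbb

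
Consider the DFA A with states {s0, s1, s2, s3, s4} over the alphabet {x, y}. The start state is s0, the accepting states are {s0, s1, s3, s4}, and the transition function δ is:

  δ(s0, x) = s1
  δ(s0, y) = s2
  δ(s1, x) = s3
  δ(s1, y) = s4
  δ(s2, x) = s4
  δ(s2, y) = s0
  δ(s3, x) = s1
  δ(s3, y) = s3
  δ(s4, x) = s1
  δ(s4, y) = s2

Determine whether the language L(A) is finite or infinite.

infinite

State s1 is reachable from the start and can reach an accepting state, and it lies on the cycle s1 → s3 → s1.
Traversing that cycle any number of times yields accepted strings of unbounded length, so the language is infinite.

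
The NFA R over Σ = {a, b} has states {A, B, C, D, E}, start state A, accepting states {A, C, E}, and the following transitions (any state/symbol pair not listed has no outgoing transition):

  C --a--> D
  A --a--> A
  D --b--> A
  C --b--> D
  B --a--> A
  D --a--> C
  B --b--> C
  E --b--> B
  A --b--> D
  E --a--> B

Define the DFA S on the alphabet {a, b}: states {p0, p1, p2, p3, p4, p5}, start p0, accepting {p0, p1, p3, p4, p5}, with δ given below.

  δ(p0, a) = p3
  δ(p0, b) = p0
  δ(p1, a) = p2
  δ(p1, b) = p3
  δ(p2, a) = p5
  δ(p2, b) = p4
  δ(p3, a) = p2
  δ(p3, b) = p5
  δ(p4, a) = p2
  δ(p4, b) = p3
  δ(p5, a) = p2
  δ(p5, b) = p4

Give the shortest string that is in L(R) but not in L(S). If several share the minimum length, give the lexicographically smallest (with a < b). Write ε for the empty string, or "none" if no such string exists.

The string aa is accepted by R but not by S.
No shorter string lies in the difference, and aa is the lexicographically first length-2 string in L(R) \ L(S).

aa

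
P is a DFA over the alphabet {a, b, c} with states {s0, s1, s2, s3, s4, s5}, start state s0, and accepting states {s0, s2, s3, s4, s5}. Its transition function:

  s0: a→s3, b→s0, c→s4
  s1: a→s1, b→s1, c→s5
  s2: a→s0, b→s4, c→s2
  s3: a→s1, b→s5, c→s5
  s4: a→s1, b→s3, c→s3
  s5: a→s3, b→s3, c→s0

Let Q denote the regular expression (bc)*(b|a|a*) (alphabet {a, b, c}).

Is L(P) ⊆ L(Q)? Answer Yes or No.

No

The string c is in L(P) but not in L(Q).
So L(P) ⊄ L(Q).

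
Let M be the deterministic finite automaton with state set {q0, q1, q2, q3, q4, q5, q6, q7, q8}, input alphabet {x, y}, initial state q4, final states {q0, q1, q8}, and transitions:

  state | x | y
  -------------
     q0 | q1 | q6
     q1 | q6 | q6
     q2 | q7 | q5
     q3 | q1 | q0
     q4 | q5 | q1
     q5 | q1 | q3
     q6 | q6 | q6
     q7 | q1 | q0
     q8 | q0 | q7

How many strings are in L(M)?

5

The useful subgraph on states {q0, q1, q3, q4, q5} is acyclic, so L(M) is finite; the longest accepting path visits 5 useful states, giving maximum string length 4.
Counting accepting paths from q4 by length: 1 of length 1, 1 of length 2, 2 of length 3, 1 of length 4. Total 5.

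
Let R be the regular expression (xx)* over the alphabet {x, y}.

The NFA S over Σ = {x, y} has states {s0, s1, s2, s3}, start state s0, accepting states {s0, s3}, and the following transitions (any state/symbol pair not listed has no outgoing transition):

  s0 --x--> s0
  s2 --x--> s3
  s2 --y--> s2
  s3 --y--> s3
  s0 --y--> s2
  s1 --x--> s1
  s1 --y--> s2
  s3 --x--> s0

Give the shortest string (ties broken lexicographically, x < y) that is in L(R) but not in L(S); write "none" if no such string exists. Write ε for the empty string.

none

Converting the expression R to a DFA (subset construction, then merging equivalent states) gives the minimal DFA with states {r0, r1, r2}, start state r0, accepting states {r0} and transitions r0: x→r1, y→r2; r1: x→r0, y→r2; r2: x→r2, y→r2.
Exploring the product automaton R × S from the start pair (r0, s0), following both machines on each input symbol, reaches 5 state pairs: (r0, s0), (r1, s0), (r2, s2), (r2, s3), (r2, s0).
R accepts in {r0} and S accepts in {s0, s3}. The reachable pairs whose R-component is accepting are (r0, s0); in each of them the S-component is accepting too, so the product for L(R) \ L(S) (R-component accepting, S-component rejecting) has no reachable accepting pair and the difference is empty.
So every string accepted by R is also accepted by S: L(R) \ L(S) = ∅ and there is no such string.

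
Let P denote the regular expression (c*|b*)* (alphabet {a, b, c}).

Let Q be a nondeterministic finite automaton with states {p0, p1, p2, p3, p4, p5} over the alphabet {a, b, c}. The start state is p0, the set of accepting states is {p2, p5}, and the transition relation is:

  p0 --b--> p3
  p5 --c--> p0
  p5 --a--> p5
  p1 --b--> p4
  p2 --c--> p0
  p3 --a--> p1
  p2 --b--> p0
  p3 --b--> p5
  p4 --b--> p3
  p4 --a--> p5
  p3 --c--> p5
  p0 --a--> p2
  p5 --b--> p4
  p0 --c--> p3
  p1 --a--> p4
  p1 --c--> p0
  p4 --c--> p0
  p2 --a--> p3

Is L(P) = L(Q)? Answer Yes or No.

No

The empty string ε is accepted by P but rejected by Q.
So L(P) ≠ L(Q).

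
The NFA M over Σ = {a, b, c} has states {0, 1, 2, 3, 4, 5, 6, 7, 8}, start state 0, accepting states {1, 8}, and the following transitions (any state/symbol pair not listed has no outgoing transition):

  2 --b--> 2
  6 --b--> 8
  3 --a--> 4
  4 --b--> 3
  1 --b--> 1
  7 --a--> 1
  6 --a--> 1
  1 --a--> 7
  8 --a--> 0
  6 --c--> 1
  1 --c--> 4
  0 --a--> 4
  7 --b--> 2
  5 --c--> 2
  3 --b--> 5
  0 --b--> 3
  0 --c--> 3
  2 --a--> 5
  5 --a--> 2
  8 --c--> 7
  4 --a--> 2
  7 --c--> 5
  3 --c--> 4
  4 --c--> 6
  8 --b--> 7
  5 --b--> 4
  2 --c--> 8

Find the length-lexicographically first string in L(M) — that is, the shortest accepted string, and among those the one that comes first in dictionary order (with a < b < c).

aac

A breadth-first search from 0 reaches an accepting state first via the path 0 → 4 → 2 → 8 on input aac.
No string of length < 3 is accepted (BFS exhausts all shorter strings without reaching an accepting state), and aac is the lexicographically least accepting string of length 3.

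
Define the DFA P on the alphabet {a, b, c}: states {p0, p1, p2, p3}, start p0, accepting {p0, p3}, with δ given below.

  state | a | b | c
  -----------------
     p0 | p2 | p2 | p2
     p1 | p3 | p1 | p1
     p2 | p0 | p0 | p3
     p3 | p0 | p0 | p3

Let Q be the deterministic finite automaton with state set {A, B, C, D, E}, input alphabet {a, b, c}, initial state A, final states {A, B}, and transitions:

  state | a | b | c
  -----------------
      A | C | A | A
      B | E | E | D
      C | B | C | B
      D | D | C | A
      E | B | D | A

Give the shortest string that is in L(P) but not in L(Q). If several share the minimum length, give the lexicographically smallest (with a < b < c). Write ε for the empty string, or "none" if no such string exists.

The string ab is accepted by P but not by Q.
No shorter string lies in the difference, and ab is the lexicographically first length-2 string in L(P) \ L(Q).

ab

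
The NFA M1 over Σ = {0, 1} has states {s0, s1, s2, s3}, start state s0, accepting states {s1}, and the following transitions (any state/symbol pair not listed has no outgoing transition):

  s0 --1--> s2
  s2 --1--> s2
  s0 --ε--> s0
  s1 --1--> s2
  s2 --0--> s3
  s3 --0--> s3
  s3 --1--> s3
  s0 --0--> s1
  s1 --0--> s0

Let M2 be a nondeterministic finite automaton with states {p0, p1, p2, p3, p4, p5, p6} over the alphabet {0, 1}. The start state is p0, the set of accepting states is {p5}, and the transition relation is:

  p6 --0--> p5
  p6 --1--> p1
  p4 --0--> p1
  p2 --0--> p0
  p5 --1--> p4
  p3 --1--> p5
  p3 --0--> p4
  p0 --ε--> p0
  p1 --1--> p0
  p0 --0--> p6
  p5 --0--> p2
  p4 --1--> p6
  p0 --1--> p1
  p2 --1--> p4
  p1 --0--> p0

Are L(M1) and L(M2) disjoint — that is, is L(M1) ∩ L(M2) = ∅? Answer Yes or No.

Exploring the product automaton M1 × M2 from the start pair (s0, p0), following both machines on each input symbol, reaches 14 state pairs: (s0, p0), (s1, p6), (s2, p1), (s0, p5), (s3, p0), (s2, p0), (s1, p2), (s2, p4), (s3, p6), (s3, p1), (s2, p6), (s3, p5), (s3, p2), (s3, p4).
M1 accepts in {s1} and M2 accepts in {p5}; no reachable pair has both components accepting, so no string drives both machines to acceptance simultaneously and L(M1) ∩ L(M2) = ∅.
So no string is accepted by both, and the intersection is empty.

Yes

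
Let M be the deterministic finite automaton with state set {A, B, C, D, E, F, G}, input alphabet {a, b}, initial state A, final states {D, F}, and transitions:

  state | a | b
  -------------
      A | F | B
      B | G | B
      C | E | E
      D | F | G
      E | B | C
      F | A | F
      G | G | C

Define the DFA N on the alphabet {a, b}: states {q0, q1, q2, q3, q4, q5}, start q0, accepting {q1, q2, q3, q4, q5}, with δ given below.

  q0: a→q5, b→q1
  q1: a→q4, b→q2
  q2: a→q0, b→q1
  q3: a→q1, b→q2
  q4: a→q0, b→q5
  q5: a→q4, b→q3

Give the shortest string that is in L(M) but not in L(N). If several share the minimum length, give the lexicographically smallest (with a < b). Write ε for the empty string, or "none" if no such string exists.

aaa

The string aaa is accepted by M but not by N.
No shorter string lies in the difference, and aaa is the lexicographically first length-3 string in L(M) \ L(N).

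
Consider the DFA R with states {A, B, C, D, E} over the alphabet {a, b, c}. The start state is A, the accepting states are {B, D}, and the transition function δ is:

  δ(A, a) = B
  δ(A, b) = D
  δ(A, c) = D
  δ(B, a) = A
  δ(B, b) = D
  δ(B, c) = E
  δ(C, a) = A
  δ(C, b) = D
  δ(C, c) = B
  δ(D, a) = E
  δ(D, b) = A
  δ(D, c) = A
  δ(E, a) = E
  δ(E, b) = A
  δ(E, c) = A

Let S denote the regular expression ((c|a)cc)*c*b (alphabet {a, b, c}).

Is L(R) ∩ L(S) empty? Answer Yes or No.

No

The string b is accepted by both R and S.
Hence L(R) ∩ L(S) ≠ ∅.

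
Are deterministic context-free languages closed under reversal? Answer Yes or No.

No

L = {c bⁿaⁿ : n≥0} ∪ {d b²ⁿaⁿ : n≥0} is a DCFL: the first symbol tells a deterministic PDA whether to pop one or two b's per a. Its reversal Lᴿ = {aⁿbⁿ c : n≥0} ∪ {aⁿb²ⁿ d : n≥0} is not. DCFLs are closed under right quotient by regular languages, and Lᴿ/{c, d} = {aⁿbⁿ : n≥0} ∪ {aⁿb²ⁿ : n≥0} — the standard context-free language accepted by no deterministic PDA (intuitively the machine would have to commit to a b-to-a ratio before the distinguishing marker arrives; formally, a DPDA for it would have a single run on aⁿb²ⁿ, accepting after the prefix aⁿbⁿ and accepting again after n more b's; an ordinary PDA that simulates it on a's and b's and, at any moment when it is accepting, may switch to reading only a fresh letter e while feeding each e to the simulation as a b, would accept aⁱbʲeᵏ (k≥1) exactly when both aⁱbʲ and aⁱbʲ⁺ᵏ are in the language, i.e. its language intersected with the regular set a*b*e⁺ would be exactly {aⁿbⁿeⁿ : n≥1} — impossible, since context-free languages are closed under intersection with regular sets and {aⁿbⁿeⁿ} is not context-free). So Lᴿ cannot be a DCFL.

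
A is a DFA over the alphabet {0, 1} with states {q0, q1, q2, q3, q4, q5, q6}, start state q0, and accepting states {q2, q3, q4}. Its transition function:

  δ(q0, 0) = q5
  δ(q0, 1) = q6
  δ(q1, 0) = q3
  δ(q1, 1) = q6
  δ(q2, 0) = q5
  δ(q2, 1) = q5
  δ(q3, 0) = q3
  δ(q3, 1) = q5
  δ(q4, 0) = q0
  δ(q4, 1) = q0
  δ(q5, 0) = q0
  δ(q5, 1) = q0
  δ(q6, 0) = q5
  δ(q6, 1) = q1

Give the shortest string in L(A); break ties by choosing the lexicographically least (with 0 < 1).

A breadth-first search from q0 reaches an accepting state first via the path q0 → q6 → q1 → q3 on input 110.
No string of length < 3 is accepted (BFS exhausts all shorter strings without reaching an accepting state), and 110 is the lexicographically least accepting string of length 3.

110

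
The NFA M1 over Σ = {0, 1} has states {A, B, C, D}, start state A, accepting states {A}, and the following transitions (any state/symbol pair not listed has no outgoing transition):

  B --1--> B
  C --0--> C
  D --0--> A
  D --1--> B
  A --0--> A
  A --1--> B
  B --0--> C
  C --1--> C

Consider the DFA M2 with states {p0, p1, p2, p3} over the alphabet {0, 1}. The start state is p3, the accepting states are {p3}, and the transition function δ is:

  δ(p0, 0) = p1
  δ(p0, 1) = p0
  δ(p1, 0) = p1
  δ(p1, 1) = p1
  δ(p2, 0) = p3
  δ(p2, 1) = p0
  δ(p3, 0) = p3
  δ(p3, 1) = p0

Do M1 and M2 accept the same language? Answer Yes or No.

Yes

Exploring the product automaton M1 × M2 from the start pair (A, p3), following both machines on each input symbol, reaches 3 state pairs: (A, p3), (B, p0), (C, p1).
M1 accepts in {A} and M2 accepts in {p3}. In every reachable pair the two components are either both accepting — (A, p3) — or both non-accepting, so no string is accepted by exactly one of the machines: L(M1) \ L(M2) and L(M2) \ L(M1) are both empty.
Hence every string is accepted by M1 iff it is accepted by M2, and the two languages coincide.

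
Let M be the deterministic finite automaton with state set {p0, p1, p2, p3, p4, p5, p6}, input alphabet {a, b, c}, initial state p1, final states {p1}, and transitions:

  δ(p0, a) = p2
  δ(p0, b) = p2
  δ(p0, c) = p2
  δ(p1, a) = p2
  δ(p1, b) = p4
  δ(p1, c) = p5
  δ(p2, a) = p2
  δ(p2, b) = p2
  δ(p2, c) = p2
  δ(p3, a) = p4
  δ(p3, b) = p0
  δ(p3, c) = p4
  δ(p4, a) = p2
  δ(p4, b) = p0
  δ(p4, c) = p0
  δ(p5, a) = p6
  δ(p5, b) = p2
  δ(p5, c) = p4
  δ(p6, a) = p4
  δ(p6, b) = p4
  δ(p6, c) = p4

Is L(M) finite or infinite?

finite

The useful states (reachable from p1 and able to reach an accepting state) are {p1}.
Restricted to these states the transition graph has no cycle, so every accepting path has bounded length and L is finite.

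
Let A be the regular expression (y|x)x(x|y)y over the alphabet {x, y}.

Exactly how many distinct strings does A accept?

4

The expression has no Kleene star, so L(A) is finite. Expanding the alternatives gives {xxxy, xxyy, yxxy, yxyy}.
That is 4 of length 4: 4 strings in all.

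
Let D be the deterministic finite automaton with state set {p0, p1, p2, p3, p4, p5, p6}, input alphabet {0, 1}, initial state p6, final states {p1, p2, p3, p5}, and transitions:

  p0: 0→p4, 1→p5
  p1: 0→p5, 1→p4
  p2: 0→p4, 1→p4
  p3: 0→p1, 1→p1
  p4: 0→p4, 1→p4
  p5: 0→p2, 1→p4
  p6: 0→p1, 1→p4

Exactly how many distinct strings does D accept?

The useful subgraph on states {p1, p2, p5, p6} is acyclic, so L(D) is finite; the longest accepting path visits 4 useful states, giving maximum string length 3.
Counting accepting paths from p6 by length: 1 of length 1, 1 of length 2, 1 of length 3. Total 3.

3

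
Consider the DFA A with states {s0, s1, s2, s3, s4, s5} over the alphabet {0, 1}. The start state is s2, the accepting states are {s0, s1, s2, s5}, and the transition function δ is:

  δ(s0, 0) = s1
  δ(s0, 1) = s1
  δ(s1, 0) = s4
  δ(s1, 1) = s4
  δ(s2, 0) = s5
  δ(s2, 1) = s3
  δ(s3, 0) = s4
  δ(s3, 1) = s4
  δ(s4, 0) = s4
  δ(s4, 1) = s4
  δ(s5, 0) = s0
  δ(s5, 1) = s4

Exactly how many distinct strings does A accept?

5

The useful subgraph on states {s0, s1, s2, s5} is acyclic, so L(A) is finite; the longest accepting path visits 4 useful states, giving maximum string length 3.
Counting accepting paths from s2 by length: 1 of length 0, 1 of length 1, 1 of length 2, 2 of length 3. Total 5.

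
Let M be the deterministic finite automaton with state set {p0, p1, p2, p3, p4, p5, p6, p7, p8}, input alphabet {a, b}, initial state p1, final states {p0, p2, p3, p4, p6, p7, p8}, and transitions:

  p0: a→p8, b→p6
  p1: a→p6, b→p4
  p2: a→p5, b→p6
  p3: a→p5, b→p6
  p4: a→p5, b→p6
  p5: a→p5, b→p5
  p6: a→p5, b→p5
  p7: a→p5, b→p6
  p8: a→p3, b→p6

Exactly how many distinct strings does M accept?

3

The useful subgraph on states {p1, p4, p6} is acyclic, so L(M) is finite; the longest accepting path visits 3 useful states, giving maximum string length 2.
Counting accepting paths from p1 by length: 2 of length 1, 1 of length 2. Total 3.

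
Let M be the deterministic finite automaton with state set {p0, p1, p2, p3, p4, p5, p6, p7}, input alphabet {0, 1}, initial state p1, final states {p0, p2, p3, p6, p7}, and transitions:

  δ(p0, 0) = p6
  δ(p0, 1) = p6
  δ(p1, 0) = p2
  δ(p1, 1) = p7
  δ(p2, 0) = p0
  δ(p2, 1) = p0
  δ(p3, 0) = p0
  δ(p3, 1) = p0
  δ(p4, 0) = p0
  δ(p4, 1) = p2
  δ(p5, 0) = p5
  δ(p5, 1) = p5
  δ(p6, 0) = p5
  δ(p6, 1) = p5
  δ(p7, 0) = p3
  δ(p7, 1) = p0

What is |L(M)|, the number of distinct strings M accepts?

The useful subgraph on states {p0, p1, p2, p3, p6, p7} is acyclic, so L(M) is finite; the longest accepting path visits 5 useful states, giving maximum string length 4.
Counting accepting paths from p1 by length: 2 of length 1, 4 of length 2, 8 of length 3, 4 of length 4. Total 18.

18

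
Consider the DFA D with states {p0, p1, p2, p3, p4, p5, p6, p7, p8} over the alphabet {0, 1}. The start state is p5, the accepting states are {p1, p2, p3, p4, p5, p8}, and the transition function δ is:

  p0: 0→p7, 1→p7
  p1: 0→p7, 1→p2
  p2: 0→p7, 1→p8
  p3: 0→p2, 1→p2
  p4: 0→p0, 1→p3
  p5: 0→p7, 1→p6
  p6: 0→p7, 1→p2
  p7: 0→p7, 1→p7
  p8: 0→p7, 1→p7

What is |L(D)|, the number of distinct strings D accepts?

The useful subgraph on states {p2, p5, p6, p8} is acyclic, so L(D) is finite; the longest accepting path visits 4 useful states, giving maximum string length 3.
Counting accepting paths from p5 by length: 1 of length 0, 1 of length 2, 1 of length 3. Total 3.

3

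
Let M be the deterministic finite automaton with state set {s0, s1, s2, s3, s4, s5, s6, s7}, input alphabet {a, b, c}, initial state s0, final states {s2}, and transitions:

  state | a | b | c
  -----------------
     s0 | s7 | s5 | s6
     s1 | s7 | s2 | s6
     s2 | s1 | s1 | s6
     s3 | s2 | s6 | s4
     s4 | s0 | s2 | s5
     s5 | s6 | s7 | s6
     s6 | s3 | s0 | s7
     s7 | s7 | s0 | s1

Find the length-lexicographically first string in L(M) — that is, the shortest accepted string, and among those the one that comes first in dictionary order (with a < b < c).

A breadth-first search from s0 reaches an accepting state first via the path s0 → s7 → s1 → s2 on input acb.
No string of length < 3 is accepted (BFS exhausts all shorter strings without reaching an accepting state), and acb is the lexicographically least accepting string of length 3.

acb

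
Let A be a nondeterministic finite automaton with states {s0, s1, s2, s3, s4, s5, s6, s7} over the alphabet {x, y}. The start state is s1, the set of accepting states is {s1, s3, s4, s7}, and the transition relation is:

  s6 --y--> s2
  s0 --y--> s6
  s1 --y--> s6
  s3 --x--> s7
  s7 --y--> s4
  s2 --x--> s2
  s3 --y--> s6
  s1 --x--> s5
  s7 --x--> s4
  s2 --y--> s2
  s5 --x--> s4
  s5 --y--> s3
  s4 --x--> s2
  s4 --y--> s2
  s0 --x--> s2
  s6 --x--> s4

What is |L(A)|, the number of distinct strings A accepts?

The useful subgraph on states {s1, s3, s4, s5, s6, s7} is acyclic, so L(A) is finite; the longest accepting path visits 5 useful states, giving maximum string length 4.
Counting accepting paths from s1 by length: 1 of length 0, 3 of length 2, 1 of length 3, 3 of length 4. Total 8.

8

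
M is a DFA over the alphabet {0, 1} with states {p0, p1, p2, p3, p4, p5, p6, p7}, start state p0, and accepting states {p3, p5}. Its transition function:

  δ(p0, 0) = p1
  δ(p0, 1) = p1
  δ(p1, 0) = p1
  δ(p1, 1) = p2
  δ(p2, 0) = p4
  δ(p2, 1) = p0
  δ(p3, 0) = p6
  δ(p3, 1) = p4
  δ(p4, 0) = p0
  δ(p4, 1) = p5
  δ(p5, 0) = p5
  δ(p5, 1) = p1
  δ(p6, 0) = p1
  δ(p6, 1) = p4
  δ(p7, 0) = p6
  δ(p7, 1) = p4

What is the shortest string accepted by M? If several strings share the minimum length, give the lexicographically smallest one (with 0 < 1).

A breadth-first search from p0 reaches an accepting state first via the path p0 → p1 → p2 → p4 → p5 on input 0101.
No string of length < 4 is accepted (BFS exhausts all shorter strings without reaching an accepting state), and 0101 is the lexicographically least accepting string of length 4.

0101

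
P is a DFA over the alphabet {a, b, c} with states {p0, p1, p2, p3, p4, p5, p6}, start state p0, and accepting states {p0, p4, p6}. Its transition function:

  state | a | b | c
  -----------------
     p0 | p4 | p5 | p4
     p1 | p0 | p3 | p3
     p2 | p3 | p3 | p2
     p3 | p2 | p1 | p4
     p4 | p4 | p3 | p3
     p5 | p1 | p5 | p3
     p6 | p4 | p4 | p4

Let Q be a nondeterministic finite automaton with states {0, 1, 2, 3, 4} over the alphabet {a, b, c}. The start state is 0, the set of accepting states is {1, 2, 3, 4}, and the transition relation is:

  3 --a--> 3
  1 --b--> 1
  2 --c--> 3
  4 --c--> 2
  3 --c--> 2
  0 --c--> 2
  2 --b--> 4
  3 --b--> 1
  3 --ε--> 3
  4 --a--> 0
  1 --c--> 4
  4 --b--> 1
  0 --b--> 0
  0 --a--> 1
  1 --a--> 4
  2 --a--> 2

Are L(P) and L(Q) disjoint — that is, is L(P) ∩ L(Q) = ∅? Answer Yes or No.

No

The string a is accepted by both P and Q.
Hence L(P) ∩ L(Q) ≠ ∅.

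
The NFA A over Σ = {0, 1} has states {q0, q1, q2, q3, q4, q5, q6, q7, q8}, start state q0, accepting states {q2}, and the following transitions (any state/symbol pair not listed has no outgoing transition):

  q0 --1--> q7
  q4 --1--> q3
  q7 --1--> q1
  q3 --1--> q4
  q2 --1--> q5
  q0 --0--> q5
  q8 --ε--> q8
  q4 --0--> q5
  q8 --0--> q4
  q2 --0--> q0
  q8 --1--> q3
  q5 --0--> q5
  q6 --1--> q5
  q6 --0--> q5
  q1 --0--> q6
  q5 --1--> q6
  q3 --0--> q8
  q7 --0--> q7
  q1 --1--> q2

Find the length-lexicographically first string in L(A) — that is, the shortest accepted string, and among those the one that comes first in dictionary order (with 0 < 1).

111

A breadth-first search from q0 reaches an accepting state first via the path q0 → q7 → q1 → q2 on input 111.
No string of length < 3 is accepted (BFS exhausts all shorter strings without reaching an accepting state), and 111 is the lexicographically least accepting string of length 3.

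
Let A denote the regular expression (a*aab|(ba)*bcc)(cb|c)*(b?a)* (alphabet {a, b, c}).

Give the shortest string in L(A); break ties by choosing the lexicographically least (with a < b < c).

aab

By inspection of the expression, no string of length less than 3 matches, and aab is the lexicographically first match of length 3.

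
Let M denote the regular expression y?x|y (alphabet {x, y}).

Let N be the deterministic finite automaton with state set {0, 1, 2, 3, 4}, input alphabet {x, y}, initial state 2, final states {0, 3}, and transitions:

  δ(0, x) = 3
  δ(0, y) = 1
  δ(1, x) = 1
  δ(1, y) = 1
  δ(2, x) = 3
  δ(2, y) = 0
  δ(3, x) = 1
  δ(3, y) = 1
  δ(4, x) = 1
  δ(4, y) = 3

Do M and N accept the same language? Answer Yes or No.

Yes

Converting the expression M to a DFA (subset construction, then merging equivalent states) gives the minimal DFA with states {m0, m1, m2, m3}, start state m0, accepting states {m1, m2} and transitions m0: x→m1, y→m2; m1: x→m3, y→m3; m2: x→m1, y→m3; m3: x→m3, y→m3.
Exploring the product automaton M × N from the start pair (m0, 2), following both machines on each input symbol, reaches 4 state pairs: (m0, 2), (m1, 3), (m2, 0), (m3, 1).
M accepts in {m1, m2} and N accepts in {0, 3}. In every reachable pair the two components are either both accepting — (m1, 3), (m2, 0) — or both non-accepting, so no string is accepted by exactly one of the machines: L(M) \ L(N) and L(N) \ L(M) are both empty.
Hence every string is accepted by M iff it is accepted by N, and the two languages coincide.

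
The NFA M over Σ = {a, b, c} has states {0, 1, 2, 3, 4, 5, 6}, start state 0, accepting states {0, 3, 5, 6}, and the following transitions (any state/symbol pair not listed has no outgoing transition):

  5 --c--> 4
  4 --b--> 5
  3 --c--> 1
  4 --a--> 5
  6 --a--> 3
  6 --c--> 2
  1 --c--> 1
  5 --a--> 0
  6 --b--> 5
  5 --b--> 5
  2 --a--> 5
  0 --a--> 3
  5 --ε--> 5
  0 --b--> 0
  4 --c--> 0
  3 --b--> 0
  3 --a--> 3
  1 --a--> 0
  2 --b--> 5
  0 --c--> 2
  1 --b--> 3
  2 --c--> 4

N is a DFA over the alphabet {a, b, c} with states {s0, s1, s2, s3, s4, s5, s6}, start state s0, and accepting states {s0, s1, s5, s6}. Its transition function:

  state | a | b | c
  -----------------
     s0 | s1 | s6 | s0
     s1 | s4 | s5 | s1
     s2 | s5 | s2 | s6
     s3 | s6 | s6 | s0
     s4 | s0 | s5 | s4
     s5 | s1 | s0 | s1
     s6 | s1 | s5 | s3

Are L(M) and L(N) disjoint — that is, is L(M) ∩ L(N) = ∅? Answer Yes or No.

No

The empty string ε is accepted by both M and N.
Hence L(M) ∩ L(N) ≠ ∅.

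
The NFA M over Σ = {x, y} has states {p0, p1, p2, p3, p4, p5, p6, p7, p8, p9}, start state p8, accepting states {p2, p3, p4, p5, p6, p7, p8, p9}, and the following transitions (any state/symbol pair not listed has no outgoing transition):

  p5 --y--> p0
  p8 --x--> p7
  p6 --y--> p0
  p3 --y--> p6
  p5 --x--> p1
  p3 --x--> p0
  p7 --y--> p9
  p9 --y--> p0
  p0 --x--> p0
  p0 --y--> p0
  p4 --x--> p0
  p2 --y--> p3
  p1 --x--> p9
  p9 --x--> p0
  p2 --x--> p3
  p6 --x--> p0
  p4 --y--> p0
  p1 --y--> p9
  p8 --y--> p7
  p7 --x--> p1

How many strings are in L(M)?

The useful subgraph on states {p1, p7, p8, p9} is acyclic, so L(M) is finite; the longest accepting path visits 4 useful states, giving maximum string length 3.
Counting accepting paths from p8 by length: 1 of length 0, 2 of length 1, 2 of length 2, 4 of length 3. Total 9.

9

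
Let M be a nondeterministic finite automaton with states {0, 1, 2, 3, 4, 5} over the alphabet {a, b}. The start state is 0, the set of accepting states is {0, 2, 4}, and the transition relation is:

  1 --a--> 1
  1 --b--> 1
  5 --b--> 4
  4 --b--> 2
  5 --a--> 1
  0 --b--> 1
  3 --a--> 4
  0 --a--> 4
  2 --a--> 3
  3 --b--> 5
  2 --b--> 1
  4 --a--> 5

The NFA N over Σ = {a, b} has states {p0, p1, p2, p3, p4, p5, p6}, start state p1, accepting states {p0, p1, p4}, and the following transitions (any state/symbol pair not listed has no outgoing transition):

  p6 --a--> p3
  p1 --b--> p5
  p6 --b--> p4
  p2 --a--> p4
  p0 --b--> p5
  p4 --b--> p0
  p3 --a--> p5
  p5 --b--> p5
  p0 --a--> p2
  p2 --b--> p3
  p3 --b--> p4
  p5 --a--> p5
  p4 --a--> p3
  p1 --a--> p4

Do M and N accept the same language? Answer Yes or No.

Exploring the product automaton M × N from the start pair (0, p1), following both machines on each input symbol, reaches 6 state pairs: (0, p1), (4, p4), (1, p5), (5, p3), (2, p0), (3, p2).
M accepts in {0, 2, 4} and N accepts in {p0, p1, p4}. In every reachable pair the two components are either both accepting — (0, p1), (4, p4), (2, p0) — or both non-accepting, so no string is accepted by exactly one of the machines: L(M) \ L(N) and L(N) \ L(M) are both empty.
Hence every string is accepted by M iff it is accepted by N, and the two languages coincide.

Yes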